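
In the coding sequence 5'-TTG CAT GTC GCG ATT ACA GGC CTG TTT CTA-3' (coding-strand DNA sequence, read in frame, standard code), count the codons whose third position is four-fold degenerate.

6

Codon 1 TTG (Leu): third position 2-fold.
Codon 2 CAT (His): third position 2-fold.
Codon 3 GTC (Val): third position 4-fold.
Codon 4 GCG (Ala): third position 4-fold.
Codon 5 ATT (Ile): third position 3-fold.
Codon 6 ACA (Thr): third position 4-fold.
Codon 7 GGC (Gly): third position 4-fold.
Codon 8 CTG (Leu): third position 4-fold.
Codon 9 TTT (Phe): third position 2-fold.
Codon 10 CTA (Leu): third position 4-fold.
Four-fold degenerate third positions: 6.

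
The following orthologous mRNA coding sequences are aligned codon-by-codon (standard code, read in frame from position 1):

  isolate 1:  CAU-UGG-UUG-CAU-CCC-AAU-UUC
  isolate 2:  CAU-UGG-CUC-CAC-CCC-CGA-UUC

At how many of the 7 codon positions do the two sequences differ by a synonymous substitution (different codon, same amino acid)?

2

Codon 1: CAU His / CAU His — identical.
Codon 2: UGG Trp / UGG Trp — identical.
Codon 3: UUG Leu / CUC Leu — synonymous.
Codon 4: CAU His / CAC His — synonymous.
Codon 5: CCC Pro / CCC Pro — identical.
Codon 6: AAU Asn / CGA Arg — nonsynonymous.
Codon 7: UUC Phe / UUC Phe — identical.
Synonymous differences: 2.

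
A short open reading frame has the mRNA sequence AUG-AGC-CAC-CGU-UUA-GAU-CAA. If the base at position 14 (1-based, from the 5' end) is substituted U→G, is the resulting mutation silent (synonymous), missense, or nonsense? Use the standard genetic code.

Position 14 falls in codon 5: UUA → Leu.
After the substitution the codon is UGA → Stop.
The new codon is a stop codon, so this is a nonsense mutation.

nonsense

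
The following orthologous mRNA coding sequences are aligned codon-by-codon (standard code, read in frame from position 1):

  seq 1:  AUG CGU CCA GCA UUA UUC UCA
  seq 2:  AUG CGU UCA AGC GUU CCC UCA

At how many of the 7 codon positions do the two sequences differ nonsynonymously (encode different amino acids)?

4

Codon 1: AUG Met / AUG Met — identical.
Codon 2: CGU Arg / CGU Arg — identical.
Codon 3: CCA Pro / UCA Ser — nonsynonymous.
Codon 4: GCA Ala / AGC Ser — nonsynonymous.
Codon 5: UUA Leu / GUU Val — nonsynonymous.
Codon 6: UUC Phe / CCC Pro — nonsynonymous.
Codon 7: UCA Ser / UCA Ser — identical.
Nonsynonymous differences: 4.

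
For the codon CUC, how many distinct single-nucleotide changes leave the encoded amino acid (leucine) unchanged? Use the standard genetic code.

3

Position 1: none → 0 synonymous.
Position 2: none → 0 synonymous.
Position 3: CUU, CUA, CUG → 3 synonymous.
Total: 0 + 0 + 3 = 3.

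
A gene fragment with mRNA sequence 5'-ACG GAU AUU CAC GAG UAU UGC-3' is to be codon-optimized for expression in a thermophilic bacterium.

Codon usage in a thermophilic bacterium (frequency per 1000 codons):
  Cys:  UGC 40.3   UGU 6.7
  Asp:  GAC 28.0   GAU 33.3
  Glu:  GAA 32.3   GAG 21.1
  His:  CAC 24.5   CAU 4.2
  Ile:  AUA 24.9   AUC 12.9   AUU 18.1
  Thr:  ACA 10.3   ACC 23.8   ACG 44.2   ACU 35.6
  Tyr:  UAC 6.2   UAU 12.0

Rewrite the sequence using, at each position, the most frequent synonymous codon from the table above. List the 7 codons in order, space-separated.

Codon 1 (Thr): best is ACG at 44.2.
Codon 2 (Asp): best is GAU at 33.3.
Codon 3 (Ile): best is AUA at 24.9.
Codon 4 (His): best is CAC at 24.5.
Codon 5 (Glu): best is GAA at 32.3.
Codon 6 (Tyr): best is UAU at 12.0.
Codon 7 (Cys): best is UGC at 40.3.

ACG GAU AUA CAC GAA UAU UGC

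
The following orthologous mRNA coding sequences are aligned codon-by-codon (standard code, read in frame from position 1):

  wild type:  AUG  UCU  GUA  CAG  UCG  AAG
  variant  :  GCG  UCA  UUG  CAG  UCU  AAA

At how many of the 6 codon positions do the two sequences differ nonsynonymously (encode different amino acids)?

Codon 1: AUG Met / GCG Ala — nonsynonymous.
Codon 2: UCU Ser / UCA Ser — synonymous.
Codon 3: GUA Val / UUG Leu — nonsynonymous.
Codon 4: CAG Gln / CAG Gln — identical.
Codon 5: UCG Ser / UCU Ser — synonymous.
Codon 6: AAG Lys / AAA Lys — synonymous.
Nonsynonymous differences: 2.

2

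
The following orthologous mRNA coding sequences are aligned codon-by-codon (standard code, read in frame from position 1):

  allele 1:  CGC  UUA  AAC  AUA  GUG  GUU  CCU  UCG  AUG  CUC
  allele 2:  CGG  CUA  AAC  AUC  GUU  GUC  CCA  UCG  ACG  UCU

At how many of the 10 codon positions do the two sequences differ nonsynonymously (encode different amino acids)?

Codon 1: CGC Arg / CGG Arg — synonymous.
Codon 2: UUA Leu / CUA Leu — synonymous.
Codon 3: AAC Asn / AAC Asn — identical.
Codon 4: AUA Ile / AUC Ile — synonymous.
Codon 5: GUG Val / GUU Val — synonymous.
Codon 6: GUU Val / GUC Val — synonymous.
Codon 7: CCU Pro / CCA Pro — synonymous.
Codon 8: UCG Ser / UCG Ser — identical.
Codon 9: AUG Met / ACG Thr — nonsynonymous.
Codon 10: CUC Leu / UCU Ser — nonsynonymous.
Nonsynonymous differences: 2.

2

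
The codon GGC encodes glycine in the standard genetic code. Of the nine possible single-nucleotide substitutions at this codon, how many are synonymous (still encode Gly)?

Position 1: none → 0 synonymous.
Position 2: none → 0 synonymous.
Position 3: GGT, GGA, GGG → 3 synonymous.
Total: 0 + 0 + 3 = 3.

3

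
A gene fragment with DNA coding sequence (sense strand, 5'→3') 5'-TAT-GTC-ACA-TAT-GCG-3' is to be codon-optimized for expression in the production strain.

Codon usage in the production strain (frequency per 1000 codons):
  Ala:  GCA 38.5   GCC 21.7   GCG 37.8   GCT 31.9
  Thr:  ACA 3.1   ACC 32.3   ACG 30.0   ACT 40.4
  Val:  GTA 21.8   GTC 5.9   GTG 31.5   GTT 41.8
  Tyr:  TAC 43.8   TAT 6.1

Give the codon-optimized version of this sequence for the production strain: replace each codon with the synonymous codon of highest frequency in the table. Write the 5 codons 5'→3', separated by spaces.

Codon 1 (Tyr): best is TAC at 43.8.
Codon 2 (Val): best is GTT at 41.8.
Codon 3 (Thr): best is ACT at 40.4.
Codon 4 (Tyr): best is TAC at 43.8.
Codon 5 (Ala): best is GCA at 38.5.

TAC GTT ACT TAC GCA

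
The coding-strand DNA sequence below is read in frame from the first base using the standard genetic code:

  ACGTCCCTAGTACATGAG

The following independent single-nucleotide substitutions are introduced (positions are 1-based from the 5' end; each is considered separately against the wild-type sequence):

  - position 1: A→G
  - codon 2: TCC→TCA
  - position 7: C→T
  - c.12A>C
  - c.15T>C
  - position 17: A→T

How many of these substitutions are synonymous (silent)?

Codon 1: ACG (Thr) → GCG (Ala) — missense.
Codon 2: TCC (Ser) → TCA (Ser) — synonymous.
Codon 3: CTA (Leu) → TTA (Leu) — synonymous.
Codon 4: GTA (Val) → GTC (Val) — synonymous.
Codon 5: CAT (His) → CAC (His) — synonymous.
Codon 6: GAG (Glu) → GTG (Val) — missense.
Synonymous: 4 of 6.

4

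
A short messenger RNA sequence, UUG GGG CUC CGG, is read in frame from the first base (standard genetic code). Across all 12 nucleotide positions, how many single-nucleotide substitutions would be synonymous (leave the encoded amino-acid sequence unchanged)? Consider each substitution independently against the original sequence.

12

Codon 1 (UUG, Leu): 2 synonymous substitutions.
Codon 2 (GGG, Gly): 3 synonymous substitutions.
Codon 3 (CUC, Leu): 3 synonymous substitutions.
Codon 4 (CGG, Arg): 4 synonymous substitutions.
Total: 2 + 3 + 3 + 4 = 12.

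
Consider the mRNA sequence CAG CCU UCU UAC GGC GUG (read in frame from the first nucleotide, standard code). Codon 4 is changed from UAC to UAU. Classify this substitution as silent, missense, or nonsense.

Position 12 falls in codon 4: UAC → Tyr.
After the substitution the codon is UAU → Tyr.
Both encode Tyr, so the change is synonymous.

silent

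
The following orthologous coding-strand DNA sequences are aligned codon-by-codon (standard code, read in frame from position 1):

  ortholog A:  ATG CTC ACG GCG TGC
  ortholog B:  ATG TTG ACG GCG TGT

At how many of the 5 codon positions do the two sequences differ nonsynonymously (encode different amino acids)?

Codon 1: ATG Met / ATG Met — identical.
Codon 2: CTC Leu / TTG Leu — synonymous.
Codon 3: ACG Thr / ACG Thr — identical.
Codon 4: GCG Ala / GCG Ala — identical.
Codon 5: TGC Cys / TGT Cys — synonymous.
Nonsynonymous differences: 0.

0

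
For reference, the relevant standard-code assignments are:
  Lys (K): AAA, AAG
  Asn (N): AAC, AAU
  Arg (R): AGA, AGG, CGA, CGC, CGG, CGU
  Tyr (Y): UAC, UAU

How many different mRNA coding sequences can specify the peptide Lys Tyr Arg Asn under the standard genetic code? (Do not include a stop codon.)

48

Lys: 2 codons.
Tyr: 2 codons.
Arg: 6 codons.
Asn: 2 codons.
2 × 2 × 6 × 2 = 48.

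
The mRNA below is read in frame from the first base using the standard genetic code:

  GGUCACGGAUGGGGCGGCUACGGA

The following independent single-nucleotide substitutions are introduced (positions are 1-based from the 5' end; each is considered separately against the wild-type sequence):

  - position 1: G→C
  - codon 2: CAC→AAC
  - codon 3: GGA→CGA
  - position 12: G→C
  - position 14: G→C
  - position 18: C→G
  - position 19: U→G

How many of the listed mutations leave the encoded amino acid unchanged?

1

Codon 1: GGU (Gly) → CGU (Arg) — missense.
Codon 2: CAC (His) → AAC (Asn) — missense.
Codon 3: GGA (Gly) → CGA (Arg) — missense.
Codon 4: UGG (Trp) → UGC (Cys) — missense.
Codon 5: GGC (Gly) → GCC (Ala) — missense.
Codon 6: GGC (Gly) → GGG (Gly) — synonymous.
Codon 7: UAC (Tyr) → GAC (Asp) — missense.
Synonymous: 1 of 7.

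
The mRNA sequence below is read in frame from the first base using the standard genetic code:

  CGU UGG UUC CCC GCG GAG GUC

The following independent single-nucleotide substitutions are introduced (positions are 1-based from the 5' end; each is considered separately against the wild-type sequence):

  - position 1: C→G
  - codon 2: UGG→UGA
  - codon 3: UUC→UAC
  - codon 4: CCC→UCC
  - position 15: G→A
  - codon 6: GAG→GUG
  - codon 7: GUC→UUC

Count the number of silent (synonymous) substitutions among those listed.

1

Codon 1: CGU (Arg) → GGU (Gly) — missense.
Codon 2: UGG (Trp) → UGA (Stop) — nonsense.
Codon 3: UUC (Phe) → UAC (Tyr) — missense.
Codon 4: CCC (Pro) → UCC (Ser) — missense.
Codon 5: GCG (Ala) → GCA (Ala) — synonymous.
Codon 6: GAG (Glu) → GUG (Val) — missense.
Codon 7: GUC (Val) → UUC (Phe) — missense.
Synonymous: 1 of 7.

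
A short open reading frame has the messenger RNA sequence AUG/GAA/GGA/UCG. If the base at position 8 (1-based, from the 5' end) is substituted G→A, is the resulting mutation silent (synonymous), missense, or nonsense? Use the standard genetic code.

missense

Position 8 falls in codon 3: GGA → Gly.
After the substitution the codon is GAA → Glu.
Gly ≠ Glu, so this is a missense mutation.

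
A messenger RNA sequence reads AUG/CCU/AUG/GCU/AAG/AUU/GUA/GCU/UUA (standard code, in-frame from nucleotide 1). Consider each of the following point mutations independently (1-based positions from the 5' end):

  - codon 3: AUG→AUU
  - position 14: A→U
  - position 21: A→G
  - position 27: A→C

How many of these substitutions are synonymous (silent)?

Codon 3: AUG (Met) → AUU (Ile) — missense.
Codon 5: AAG (Lys) → AUG (Met) — missense.
Codon 7: GUA (Val) → GUG (Val) — synonymous.
Codon 9: UUA (Leu) → UUC (Phe) — missense.
Synonymous: 1 of 4.

1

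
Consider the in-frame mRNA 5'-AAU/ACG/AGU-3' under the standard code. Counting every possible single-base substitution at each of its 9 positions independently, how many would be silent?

5

Codon 1 (AAU, Asn): 1 synonymous substitution.
Codon 2 (ACG, Thr): 3 synonymous substitutions.
Codon 3 (AGU, Ser): 1 synonymous substitution.
Total: 1 + 3 + 1 = 5.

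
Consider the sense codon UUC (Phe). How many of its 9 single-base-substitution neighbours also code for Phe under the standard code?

Position 1: none → 0 synonymous.
Position 2: none → 0 synonymous.
Position 3: UUU → 1 synonymous.
Total: 0 + 0 + 1 = 1.

1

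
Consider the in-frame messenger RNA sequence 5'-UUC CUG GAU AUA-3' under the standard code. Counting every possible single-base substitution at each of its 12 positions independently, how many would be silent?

Codon 1 (UUC, Phe): 1 synonymous substitution.
Codon 2 (CUG, Leu): 4 synonymous substitutions.
Codon 3 (GAU, Asp): 1 synonymous substitution.
Codon 4 (AUA, Ile): 2 synonymous substitutions.
Total: 1 + 4 + 1 + 2 = 8.

8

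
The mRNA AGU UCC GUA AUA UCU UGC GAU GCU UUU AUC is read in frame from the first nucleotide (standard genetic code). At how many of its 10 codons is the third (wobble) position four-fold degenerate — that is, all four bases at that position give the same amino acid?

4

Codon 1 AGU (Ser): third position 2-fold.
Codon 2 UCC (Ser): third position 4-fold.
Codon 3 GUA (Val): third position 4-fold.
Codon 4 AUA (Ile): third position 3-fold.
Codon 5 UCU (Ser): third position 4-fold.
Codon 6 UGC (Cys): third position 2-fold.
Codon 7 GAU (Asp): third position 2-fold.
Codon 8 GCU (Ala): third position 4-fold.
Codon 9 UUU (Phe): third position 2-fold.
Codon 10 AUC (Ile): third position 3-fold.
Four-fold degenerate third positions: 4.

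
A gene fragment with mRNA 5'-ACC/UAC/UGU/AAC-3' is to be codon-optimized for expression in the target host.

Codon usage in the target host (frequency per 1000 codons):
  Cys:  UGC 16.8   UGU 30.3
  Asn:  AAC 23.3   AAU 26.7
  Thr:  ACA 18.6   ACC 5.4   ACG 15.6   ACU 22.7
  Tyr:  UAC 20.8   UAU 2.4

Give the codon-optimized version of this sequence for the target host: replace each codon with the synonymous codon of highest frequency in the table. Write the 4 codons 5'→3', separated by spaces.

ACU UAC UGU AAU

Codon 1 (Thr): best is ACU at 22.7.
Codon 2 (Tyr): best is UAC at 20.8.
Codon 3 (Cys): best is UGU at 30.3.
Codon 4 (Asn): best is AAU at 26.7.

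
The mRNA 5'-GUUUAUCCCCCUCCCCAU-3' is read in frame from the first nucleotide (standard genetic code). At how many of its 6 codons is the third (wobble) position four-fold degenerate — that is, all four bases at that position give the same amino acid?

Codon 1 GUU (Val): third position 4-fold.
Codon 2 UAU (Tyr): third position 2-fold.
Codon 3 CCC (Pro): third position 4-fold.
Codon 4 CCU (Pro): third position 4-fold.
Codon 5 CCC (Pro): third position 4-fold.
Codon 6 CAU (His): third position 2-fold.
Four-fold degenerate third positions: 4.

4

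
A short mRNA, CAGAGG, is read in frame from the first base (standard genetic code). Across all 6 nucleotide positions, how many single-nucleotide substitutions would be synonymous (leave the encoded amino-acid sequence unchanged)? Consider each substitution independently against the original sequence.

Codon 1 (CAG, Gln): 1 synonymous substitution.
Codon 2 (AGG, Arg): 2 synonymous substitutions.
Total: 1 + 2 = 3.

3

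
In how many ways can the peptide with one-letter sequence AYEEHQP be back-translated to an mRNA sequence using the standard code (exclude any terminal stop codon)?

Ala: 4 codons.
Tyr: 2 codons.
Glu: 2 codons.
Glu: 2 codons.
His: 2 codons.
Gln: 2 codons.
Pro: 4 codons.
4 × 2 × 2 × 2 × 2 × 2 × 4 = 512.

512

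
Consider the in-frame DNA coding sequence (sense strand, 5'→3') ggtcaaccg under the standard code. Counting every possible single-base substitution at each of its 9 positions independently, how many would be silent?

Codon 1 (GGT, Gly): 3 synonymous substitutions.
Codon 2 (CAA, Gln): 1 synonymous substitution.
Codon 3 (CCG, Pro): 3 synonymous substitutions.
Total: 3 + 1 + 3 = 7.

7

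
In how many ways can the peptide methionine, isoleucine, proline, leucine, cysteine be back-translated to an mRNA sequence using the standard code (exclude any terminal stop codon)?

Met: 1 codon.
Ile: 3 codons.
Pro: 4 codons.
Leu: 6 codons.
Cys: 2 codons.
1 × 3 × 4 × 6 × 2 = 144.

144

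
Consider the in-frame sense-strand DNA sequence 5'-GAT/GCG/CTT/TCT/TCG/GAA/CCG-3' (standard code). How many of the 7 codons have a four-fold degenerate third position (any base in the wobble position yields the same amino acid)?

5

Codon 1 GAT (Asp): third position 2-fold.
Codon 2 GCG (Ala): third position 4-fold.
Codon 3 CTT (Leu): third position 4-fold.
Codon 4 TCT (Ser): third position 4-fold.
Codon 5 TCG (Ser): third position 4-fold.
Codon 6 GAA (Glu): third position 2-fold.
Codon 7 CCG (Pro): third position 4-fold.
Four-fold degenerate third positions: 5.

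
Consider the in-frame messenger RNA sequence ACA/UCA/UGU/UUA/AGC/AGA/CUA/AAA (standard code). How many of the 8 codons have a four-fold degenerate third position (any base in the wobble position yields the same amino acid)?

3

Codon 1 ACA (Thr): third position 4-fold.
Codon 2 UCA (Ser): third position 4-fold.
Codon 3 UGU (Cys): third position 2-fold.
Codon 4 UUA (Leu): third position 2-fold.
Codon 5 AGC (Ser): third position 2-fold.
Codon 6 AGA (Arg): third position 2-fold.
Codon 7 CUA (Leu): third position 4-fold.
Codon 8 AAA (Lys): third position 2-fold.
Four-fold degenerate third positions: 3.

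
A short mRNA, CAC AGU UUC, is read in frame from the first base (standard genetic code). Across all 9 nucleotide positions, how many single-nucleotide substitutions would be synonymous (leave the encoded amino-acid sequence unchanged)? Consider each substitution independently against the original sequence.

Codon 1 (CAC, His): 1 synonymous substitution.
Codon 2 (AGU, Ser): 1 synonymous substitution.
Codon 3 (UUC, Phe): 1 synonymous substitution.
Total: 1 + 1 + 1 = 3.

3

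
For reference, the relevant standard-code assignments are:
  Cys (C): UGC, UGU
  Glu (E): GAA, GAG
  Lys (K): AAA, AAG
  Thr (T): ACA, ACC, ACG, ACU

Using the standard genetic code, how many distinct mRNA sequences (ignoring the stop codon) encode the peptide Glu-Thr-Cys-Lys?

Glu: 2 codons.
Thr: 4 codons.
Cys: 2 codons.
Lys: 2 codons.
2 × 4 × 2 × 2 = 32.

32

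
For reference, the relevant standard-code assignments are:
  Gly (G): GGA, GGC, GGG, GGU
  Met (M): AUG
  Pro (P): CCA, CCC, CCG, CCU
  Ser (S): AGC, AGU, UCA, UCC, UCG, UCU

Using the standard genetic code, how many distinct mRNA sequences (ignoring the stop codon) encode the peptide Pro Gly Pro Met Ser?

Pro: 4 codons.
Gly: 4 codons.
Pro: 4 codons.
Met: 1 codon.
Ser: 6 codons.
4 × 4 × 4 × 1 × 6 = 384.

384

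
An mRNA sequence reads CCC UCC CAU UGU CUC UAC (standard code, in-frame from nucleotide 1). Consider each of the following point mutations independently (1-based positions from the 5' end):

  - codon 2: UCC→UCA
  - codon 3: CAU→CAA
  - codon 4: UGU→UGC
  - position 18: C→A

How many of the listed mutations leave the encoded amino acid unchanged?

Codon 2: UCC (Ser) → UCA (Ser) — synonymous.
Codon 3: CAU (His) → CAA (Gln) — missense.
Codon 4: UGU (Cys) → UGC (Cys) — synonymous.
Codon 6: UAC (Tyr) → UAA (Stop) — nonsense.
Synonymous: 2 of 4.

2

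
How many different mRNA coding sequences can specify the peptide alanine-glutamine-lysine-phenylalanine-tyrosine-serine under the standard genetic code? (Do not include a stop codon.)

Ala: 4 codons.
Gln: 2 codons.
Lys: 2 codons.
Phe: 2 codons.
Tyr: 2 codons.
Ser: 6 codons.
4 × 2 × 2 × 2 × 2 × 6 = 384.

384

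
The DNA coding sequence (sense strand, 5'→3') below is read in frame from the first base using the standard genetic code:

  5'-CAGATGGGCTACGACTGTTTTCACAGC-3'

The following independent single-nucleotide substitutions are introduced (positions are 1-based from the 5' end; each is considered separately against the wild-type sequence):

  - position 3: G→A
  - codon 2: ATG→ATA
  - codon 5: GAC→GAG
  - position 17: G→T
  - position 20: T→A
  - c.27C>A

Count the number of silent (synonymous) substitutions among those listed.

Codon 1: CAG (Gln) → CAA (Gln) — synonymous.
Codon 2: ATG (Met) → ATA (Ile) — missense.
Codon 5: GAC (Asp) → GAG (Glu) — missense.
Codon 6: TGT (Cys) → TTT (Phe) — missense.
Codon 7: TTT (Phe) → TAT (Tyr) — missense.
Codon 9: AGC (Ser) → AGA (Arg) — missense.
Synonymous: 1 of 6.

1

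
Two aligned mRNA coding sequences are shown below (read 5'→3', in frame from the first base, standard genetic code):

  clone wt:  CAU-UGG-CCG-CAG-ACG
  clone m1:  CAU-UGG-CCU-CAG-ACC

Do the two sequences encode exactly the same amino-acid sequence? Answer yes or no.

Codon 1: CAU His / CAU His — identical.
Codon 2: UGG Trp / UGG Trp — identical.
Codon 3: CCG Pro / CCU Pro — synonymous.
Codon 4: CAG Gln / CAG Gln — identical.
Codon 5: ACG Thr / ACC Thr — synonymous.
Nonsynonymous differences: 0 → same protein.

yes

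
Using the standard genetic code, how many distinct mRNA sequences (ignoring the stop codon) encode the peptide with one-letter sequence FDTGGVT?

Phe: 2 codons.
Asp: 2 codons.
Thr: 4 codons.
Gly: 4 codons.
Gly: 4 codons.
Val: 4 codons.
Thr: 4 codons.
2 × 2 × 4 × 4 × 4 × 4 × 4 = 4096.

4096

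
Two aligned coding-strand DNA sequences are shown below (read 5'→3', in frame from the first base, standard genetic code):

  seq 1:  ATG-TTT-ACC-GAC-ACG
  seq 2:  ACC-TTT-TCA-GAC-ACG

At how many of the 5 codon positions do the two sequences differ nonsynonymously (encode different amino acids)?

Codon 1: ATG Met / ACC Thr — nonsynonymous.
Codon 2: TTT Phe / TTT Phe — identical.
Codon 3: ACC Thr / TCA Ser — nonsynonymous.
Codon 4: GAC Asp / GAC Asp — identical.
Codon 5: ACG Thr / ACG Thr — identical.
Nonsynonymous differences: 2.

2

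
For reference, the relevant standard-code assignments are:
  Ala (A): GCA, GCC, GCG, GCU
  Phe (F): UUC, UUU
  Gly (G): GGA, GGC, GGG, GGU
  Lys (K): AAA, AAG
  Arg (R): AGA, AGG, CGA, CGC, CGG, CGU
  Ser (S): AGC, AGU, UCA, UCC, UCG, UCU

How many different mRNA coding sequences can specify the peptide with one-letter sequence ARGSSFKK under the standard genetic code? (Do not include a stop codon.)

Ala: 4 codons.
Arg: 6 codons.
Gly: 4 codons.
Ser: 6 codons.
Ser: 6 codons.
Phe: 2 codons.
Lys: 2 codons.
Lys: 2 codons.
4 × 6 × 4 × 6 × 6 × 2 × 2 × 2 = 27648.

27648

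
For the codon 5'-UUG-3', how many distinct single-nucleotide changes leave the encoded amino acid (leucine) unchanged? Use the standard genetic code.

Position 1: CUG → 1 synonymous.
Position 2: none → 0 synonymous.
Position 3: UUA → 1 synonymous.
Total: 1 + 0 + 1 = 2.

2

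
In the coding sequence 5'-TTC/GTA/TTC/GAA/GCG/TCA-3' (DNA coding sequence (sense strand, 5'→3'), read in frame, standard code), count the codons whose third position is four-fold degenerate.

3

Codon 1 TTC (Phe): third position 2-fold.
Codon 2 GTA (Val): third position 4-fold.
Codon 3 TTC (Phe): third position 2-fold.
Codon 4 GAA (Glu): third position 2-fold.
Codon 5 GCG (Ala): third position 4-fold.
Codon 6 TCA (Ser): third position 4-fold.
Four-fold degenerate third positions: 3.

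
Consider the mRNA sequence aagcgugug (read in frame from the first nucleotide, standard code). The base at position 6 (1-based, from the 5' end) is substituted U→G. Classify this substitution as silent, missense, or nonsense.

silent

Position 6 falls in codon 2: CGU → Arg.
After the substitution the codon is CGG → Arg.
Both encode Arg, so the change is synonymous.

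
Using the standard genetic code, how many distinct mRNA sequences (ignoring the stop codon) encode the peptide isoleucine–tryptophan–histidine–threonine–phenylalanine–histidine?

Ile: 3 codons.
Trp: 1 codon.
His: 2 codons.
Thr: 4 codons.
Phe: 2 codons.
His: 2 codons.
3 × 1 × 2 × 4 × 2 × 2 = 96.

96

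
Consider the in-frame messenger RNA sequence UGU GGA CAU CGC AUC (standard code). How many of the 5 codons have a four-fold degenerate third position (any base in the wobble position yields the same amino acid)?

2

Codon 1 UGU (Cys): third position 2-fold.
Codon 2 GGA (Gly): third position 4-fold.
Codon 3 CAU (His): third position 2-fold.
Codon 4 CGC (Arg): third position 4-fold.
Codon 5 AUC (Ile): third position 3-fold.
Four-fold degenerate third positions: 2.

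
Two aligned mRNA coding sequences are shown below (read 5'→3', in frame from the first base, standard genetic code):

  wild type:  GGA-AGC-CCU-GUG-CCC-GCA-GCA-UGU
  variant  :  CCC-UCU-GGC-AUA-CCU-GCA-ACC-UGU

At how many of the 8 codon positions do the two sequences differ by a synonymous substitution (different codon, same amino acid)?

Codon 1: GGA Gly / CCC Pro — nonsynonymous.
Codon 2: AGC Ser / UCU Ser — synonymous.
Codon 3: CCU Pro / GGC Gly — nonsynonymous.
Codon 4: GUG Val / AUA Ile — nonsynonymous.
Codon 5: CCC Pro / CCU Pro — synonymous.
Codon 6: GCA Ala / GCA Ala — identical.
Codon 7: GCA Ala / ACC Thr — nonsynonymous.
Codon 8: UGU Cys / UGU Cys — identical.
Synonymous differences: 2.

2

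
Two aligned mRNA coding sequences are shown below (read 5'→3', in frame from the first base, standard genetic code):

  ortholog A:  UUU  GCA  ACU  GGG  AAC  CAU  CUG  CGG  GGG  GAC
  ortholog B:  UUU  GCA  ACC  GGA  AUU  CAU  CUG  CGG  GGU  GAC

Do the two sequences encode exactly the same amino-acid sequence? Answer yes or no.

no

Codon 1: UUU Phe / UUU Phe — identical.
Codon 2: GCA Ala / GCA Ala — identical.
Codon 3: ACU Thr / ACC Thr — synonymous.
Codon 4: GGG Gly / GGA Gly — synonymous.
Codon 5: AAC Asn / AUU Ile — nonsynonymous.
Codon 6: CAU His / CAU His — identical.
Codon 7: CUG Leu / CUG Leu — identical.
Codon 8: CGG Arg / CGG Arg — identical.
Codon 9: GGG Gly / GGU Gly — synonymous.
Codon 10: GAC Asp / GAC Asp — identical.
Nonsynonymous differences: 1 → different protein.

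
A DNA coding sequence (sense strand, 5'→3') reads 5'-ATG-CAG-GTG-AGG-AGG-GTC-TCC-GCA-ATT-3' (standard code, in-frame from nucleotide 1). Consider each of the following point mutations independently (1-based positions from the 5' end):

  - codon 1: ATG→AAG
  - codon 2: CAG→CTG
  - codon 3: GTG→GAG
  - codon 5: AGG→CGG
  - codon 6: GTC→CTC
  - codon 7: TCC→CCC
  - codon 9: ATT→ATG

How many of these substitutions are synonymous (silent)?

Codon 1: ATG (Met) → AAG (Lys) — missense.
Codon 2: CAG (Gln) → CTG (Leu) — missense.
Codon 3: GTG (Val) → GAG (Glu) — missense.
Codon 5: AGG (Arg) → CGG (Arg) — synonymous.
Codon 6: GTC (Val) → CTC (Leu) — missense.
Codon 7: TCC (Ser) → CCC (Pro) — missense.
Codon 9: ATT (Ile) → ATG (Met) — missense.
Synonymous: 1 of 7.

1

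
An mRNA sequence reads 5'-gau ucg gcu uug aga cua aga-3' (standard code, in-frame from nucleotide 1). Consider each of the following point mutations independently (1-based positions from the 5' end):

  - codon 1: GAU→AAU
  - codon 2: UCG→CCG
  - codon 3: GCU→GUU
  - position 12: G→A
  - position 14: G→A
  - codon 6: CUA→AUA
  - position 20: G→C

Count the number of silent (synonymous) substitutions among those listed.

Codon 1: GAU (Asp) → AAU (Asn) — missense.
Codon 2: UCG (Ser) → CCG (Pro) — missense.
Codon 3: GCU (Ala) → GUU (Val) — missense.
Codon 4: UUG (Leu) → UUA (Leu) — synonymous.
Codon 5: AGA (Arg) → AAA (Lys) — missense.
Codon 6: CUA (Leu) → AUA (Ile) — missense.
Codon 7: AGA (Arg) → ACA (Thr) — missense.
Synonymous: 1 of 7.

1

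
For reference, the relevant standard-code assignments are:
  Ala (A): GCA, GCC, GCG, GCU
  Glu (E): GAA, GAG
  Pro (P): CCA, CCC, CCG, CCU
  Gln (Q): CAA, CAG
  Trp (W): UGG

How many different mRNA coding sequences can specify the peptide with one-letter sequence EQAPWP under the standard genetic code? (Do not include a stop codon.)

256

Glu: 2 codons.
Gln: 2 codons.
Ala: 4 codons.
Pro: 4 codons.
Trp: 1 codon.
Pro: 4 codons.
2 × 2 × 4 × 4 × 1 × 4 = 256.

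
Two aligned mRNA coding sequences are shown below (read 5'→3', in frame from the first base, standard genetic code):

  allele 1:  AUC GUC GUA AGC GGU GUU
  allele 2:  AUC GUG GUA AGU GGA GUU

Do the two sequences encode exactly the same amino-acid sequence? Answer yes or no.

yes

Codon 1: AUC Ile / AUC Ile — identical.
Codon 2: GUC Val / GUG Val — synonymous.
Codon 3: GUA Val / GUA Val — identical.
Codon 4: AGC Ser / AGU Ser — synonymous.
Codon 5: GGU Gly / GGA Gly — synonymous.
Codon 6: GUU Val / GUU Val — identical.
Nonsynonymous differences: 0 → same protein.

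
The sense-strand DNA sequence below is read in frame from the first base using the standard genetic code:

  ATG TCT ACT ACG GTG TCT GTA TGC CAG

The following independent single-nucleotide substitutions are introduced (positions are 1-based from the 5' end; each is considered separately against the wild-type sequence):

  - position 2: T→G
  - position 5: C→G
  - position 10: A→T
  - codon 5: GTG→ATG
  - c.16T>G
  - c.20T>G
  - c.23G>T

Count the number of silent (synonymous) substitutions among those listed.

Codon 1: ATG (Met) → AGG (Arg) — missense.
Codon 2: TCT (Ser) → TGT (Cys) — missense.
Codon 4: ACG (Thr) → TCG (Ser) — missense.
Codon 5: GTG (Val) → ATG (Met) — missense.
Codon 6: TCT (Ser) → GCT (Ala) — missense.
Codon 7: GTA (Val) → GGA (Gly) — missense.
Codon 8: TGC (Cys) → TTC (Phe) — missense.
Synonymous: 0 of 7.

0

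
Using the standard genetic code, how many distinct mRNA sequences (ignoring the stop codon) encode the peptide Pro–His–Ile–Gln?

Pro: 4 codons.
His: 2 codons.
Ile: 3 codons.
Gln: 2 codons.
4 × 2 × 3 × 2 = 48.

48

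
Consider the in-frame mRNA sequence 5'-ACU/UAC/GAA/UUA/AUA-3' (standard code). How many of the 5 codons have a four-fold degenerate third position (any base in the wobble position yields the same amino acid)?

Codon 1 ACU (Thr): third position 4-fold.
Codon 2 UAC (Tyr): third position 2-fold.
Codon 3 GAA (Glu): third position 2-fold.
Codon 4 UUA (Leu): third position 2-fold.
Codon 5 AUA (Ile): third position 3-fold.
Four-fold degenerate third positions: 1.

1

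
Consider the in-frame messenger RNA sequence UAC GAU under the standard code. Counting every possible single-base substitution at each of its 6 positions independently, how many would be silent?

2

Codon 1 (UAC, Tyr): 1 synonymous substitution.
Codon 2 (GAU, Asp): 1 synonymous substitution.
Total: 1 + 1 = 2.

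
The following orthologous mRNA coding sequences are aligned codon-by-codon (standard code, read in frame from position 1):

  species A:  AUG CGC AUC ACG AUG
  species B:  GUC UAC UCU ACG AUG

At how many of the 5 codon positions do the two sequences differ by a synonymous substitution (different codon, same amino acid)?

0

Codon 1: AUG Met / GUC Val — nonsynonymous.
Codon 2: CGC Arg / UAC Tyr — nonsynonymous.
Codon 3: AUC Ile / UCU Ser — nonsynonymous.
Codon 4: ACG Thr / ACG Thr — identical.
Codon 5: AUG Met / AUG Met — identical.
Synonymous differences: 0.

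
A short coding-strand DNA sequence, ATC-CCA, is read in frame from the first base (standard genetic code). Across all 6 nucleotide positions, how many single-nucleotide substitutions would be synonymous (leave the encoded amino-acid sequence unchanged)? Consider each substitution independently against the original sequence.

5

Codon 1 (ATC, Ile): 2 synonymous substitutions.
Codon 2 (CCA, Pro): 3 synonymous substitutions.
Total: 2 + 3 = 5.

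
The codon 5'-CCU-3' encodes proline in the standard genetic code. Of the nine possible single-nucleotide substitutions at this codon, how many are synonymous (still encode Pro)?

3

Position 1: none → 0 synonymous.
Position 2: none → 0 synonymous.
Position 3: CCC, CCA, CCG → 3 synonymous.
Total: 0 + 0 + 3 = 3.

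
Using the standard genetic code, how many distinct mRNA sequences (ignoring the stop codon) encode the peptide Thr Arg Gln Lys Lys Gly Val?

Thr: 4 codons.
Arg: 6 codons.
Gln: 2 codons.
Lys: 2 codons.
Lys: 2 codons.
Gly: 4 codons.
Val: 4 codons.
4 × 6 × 2 × 2 × 2 × 4 × 4 = 3072.

3072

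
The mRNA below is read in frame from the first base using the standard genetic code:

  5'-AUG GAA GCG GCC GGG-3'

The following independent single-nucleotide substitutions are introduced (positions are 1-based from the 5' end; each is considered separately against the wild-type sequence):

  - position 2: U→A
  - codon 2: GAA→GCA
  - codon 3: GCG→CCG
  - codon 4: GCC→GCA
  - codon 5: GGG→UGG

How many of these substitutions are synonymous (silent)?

1

Codon 1: AUG (Met) → AAG (Lys) — missense.
Codon 2: GAA (Glu) → GCA (Ala) — missense.
Codon 3: GCG (Ala) → CCG (Pro) — missense.
Codon 4: GCC (Ala) → GCA (Ala) — synonymous.
Codon 5: GGG (Gly) → UGG (Trp) — missense.
Synonymous: 1 of 5.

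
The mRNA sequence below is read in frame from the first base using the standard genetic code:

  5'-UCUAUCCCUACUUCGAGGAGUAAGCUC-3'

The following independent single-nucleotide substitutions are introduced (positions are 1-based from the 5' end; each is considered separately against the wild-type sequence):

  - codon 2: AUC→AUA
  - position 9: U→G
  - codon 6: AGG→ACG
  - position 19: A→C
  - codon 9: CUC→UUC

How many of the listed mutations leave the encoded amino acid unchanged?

2

Codon 2: AUC (Ile) → AUA (Ile) — synonymous.
Codon 3: CCU (Pro) → CCG (Pro) — synonymous.
Codon 6: AGG (Arg) → ACG (Thr) — missense.
Codon 7: AGU (Ser) → CGU (Arg) — missense.
Codon 9: CUC (Leu) → UUC (Phe) — missense.
Synonymous: 2 of 5.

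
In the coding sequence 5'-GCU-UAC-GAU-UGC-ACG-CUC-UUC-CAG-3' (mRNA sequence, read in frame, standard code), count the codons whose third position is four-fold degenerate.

Codon 1 GCU (Ala): third position 4-fold.
Codon 2 UAC (Tyr): third position 2-fold.
Codon 3 GAU (Asp): third position 2-fold.
Codon 4 UGC (Cys): third position 2-fold.
Codon 5 ACG (Thr): third position 4-fold.
Codon 6 CUC (Leu): third position 4-fold.
Codon 7 UUC (Phe): third position 2-fold.
Codon 8 CAG (Gln): third position 2-fold.
Four-fold degenerate third positions: 3.

3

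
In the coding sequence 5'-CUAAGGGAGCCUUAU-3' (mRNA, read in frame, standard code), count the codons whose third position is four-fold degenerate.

Codon 1 CUA (Leu): third position 4-fold.
Codon 2 AGG (Arg): third position 2-fold.
Codon 3 GAG (Glu): third position 2-fold.
Codon 4 CCU (Pro): third position 4-fold.
Codon 5 UAU (Tyr): third position 2-fold.
Four-fold degenerate third positions: 2.

2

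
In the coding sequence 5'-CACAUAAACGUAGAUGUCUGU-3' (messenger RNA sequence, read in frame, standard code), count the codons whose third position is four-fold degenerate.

Codon 1 CAC (His): third position 2-fold.
Codon 2 AUA (Ile): third position 3-fold.
Codon 3 AAC (Asn): third position 2-fold.
Codon 4 GUA (Val): third position 4-fold.
Codon 5 GAU (Asp): third position 2-fold.
Codon 6 GUC (Val): third position 4-fold.
Codon 7 UGU (Cys): third position 2-fold.
Four-fold degenerate third positions: 2.

2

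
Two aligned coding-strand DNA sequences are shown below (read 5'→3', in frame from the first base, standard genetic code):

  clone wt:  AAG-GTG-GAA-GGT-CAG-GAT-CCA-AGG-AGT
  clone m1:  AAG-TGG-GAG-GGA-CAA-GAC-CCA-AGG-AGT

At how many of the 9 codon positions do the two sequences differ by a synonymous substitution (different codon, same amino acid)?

Codon 1: AAG Lys / AAG Lys — identical.
Codon 2: GTG Val / TGG Trp — nonsynonymous.
Codon 3: GAA Glu / GAG Glu — synonymous.
Codon 4: GGT Gly / GGA Gly — synonymous.
Codon 5: CAG Gln / CAA Gln — synonymous.
Codon 6: GAT Asp / GAC Asp — synonymous.
Codon 7: CCA Pro / CCA Pro — identical.
Codon 8: AGG Arg / AGG Arg — identical.
Codon 9: AGT Ser / AGT Ser — identical.
Synonymous differences: 4.

4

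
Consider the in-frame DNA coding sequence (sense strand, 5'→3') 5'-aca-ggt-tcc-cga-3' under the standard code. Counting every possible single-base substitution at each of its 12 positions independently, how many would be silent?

13

Codon 1 (ACA, Thr): 3 synonymous substitutions.
Codon 2 (GGT, Gly): 3 synonymous substitutions.
Codon 3 (TCC, Ser): 3 synonymous substitutions.
Codon 4 (CGA, Arg): 4 synonymous substitutions.
Total: 3 + 3 + 3 + 4 = 13.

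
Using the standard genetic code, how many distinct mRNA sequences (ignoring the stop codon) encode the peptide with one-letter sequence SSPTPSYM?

Ser: 6 codons.
Ser: 6 codons.
Pro: 4 codons.
Thr: 4 codons.
Pro: 4 codons.
Ser: 6 codons.
Tyr: 2 codons.
Met: 1 codon.
6 × 6 × 4 × 4 × 4 × 6 × 2 × 1 = 27648.

27648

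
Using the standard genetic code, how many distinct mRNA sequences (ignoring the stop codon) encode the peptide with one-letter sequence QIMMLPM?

144

Gln: 2 codons.
Ile: 3 codons.
Met: 1 codon.
Met: 1 codon.
Leu: 6 codons.
Pro: 4 codons.
Met: 1 codon.
2 × 3 × 1 × 1 × 6 × 4 × 1 = 144.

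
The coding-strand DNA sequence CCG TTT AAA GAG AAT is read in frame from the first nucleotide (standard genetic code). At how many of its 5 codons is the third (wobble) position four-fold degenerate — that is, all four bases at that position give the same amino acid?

Codon 1 CCG (Pro): third position 4-fold.
Codon 2 TTT (Phe): third position 2-fold.
Codon 3 AAA (Lys): third position 2-fold.
Codon 4 GAG (Glu): third position 2-fold.
Codon 5 AAT (Asn): third position 2-fold.
Four-fold degenerate third positions: 1.

1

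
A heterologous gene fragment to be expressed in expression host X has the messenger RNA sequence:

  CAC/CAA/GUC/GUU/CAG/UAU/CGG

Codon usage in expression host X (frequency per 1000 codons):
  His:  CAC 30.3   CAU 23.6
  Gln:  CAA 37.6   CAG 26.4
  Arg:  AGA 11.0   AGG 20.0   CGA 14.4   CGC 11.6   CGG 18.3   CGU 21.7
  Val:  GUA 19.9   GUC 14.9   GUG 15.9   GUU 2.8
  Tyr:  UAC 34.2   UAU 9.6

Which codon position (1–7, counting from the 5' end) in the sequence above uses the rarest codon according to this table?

4

Codon 1 CAC (His): 30.3 per 1000.
Codon 2 CAA (Gln): 37.6 per 1000.
Codon 3 GUC (Val): 14.9 per 1000.
Codon 4 GUU (Val): 2.8 per 1000.
Codon 5 CAG (Gln): 26.4 per 1000.
Codon 6 UAU (Tyr): 9.6 per 1000.
Codon 7 CGG (Arg): 18.3 per 1000.
Lowest frequency is 2.8 at codon 4.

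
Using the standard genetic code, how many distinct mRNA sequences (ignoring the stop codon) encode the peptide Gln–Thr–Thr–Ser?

192

Gln: 2 codons.
Thr: 4 codons.
Thr: 4 codons.
Ser: 6 codons.
2 × 4 × 4 × 6 = 192.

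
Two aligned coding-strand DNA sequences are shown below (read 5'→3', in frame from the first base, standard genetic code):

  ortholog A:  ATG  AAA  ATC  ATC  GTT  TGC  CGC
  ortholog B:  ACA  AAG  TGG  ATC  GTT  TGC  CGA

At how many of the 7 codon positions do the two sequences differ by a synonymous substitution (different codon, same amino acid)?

Codon 1: ATG Met / ACA Thr — nonsynonymous.
Codon 2: AAA Lys / AAG Lys — synonymous.
Codon 3: ATC Ile / TGG Trp — nonsynonymous.
Codon 4: ATC Ile / ATC Ile — identical.
Codon 5: GTT Val / GTT Val — identical.
Codon 6: TGC Cys / TGC Cys — identical.
Codon 7: CGC Arg / CGA Arg — synonymous.
Synonymous differences: 2.

2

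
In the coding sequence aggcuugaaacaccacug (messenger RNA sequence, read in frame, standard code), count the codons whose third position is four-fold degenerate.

Codon 1 AGG (Arg): third position 2-fold.
Codon 2 CUU (Leu): third position 4-fold.
Codon 3 GAA (Glu): third position 2-fold.
Codon 4 ACA (Thr): third position 4-fold.
Codon 5 CCA (Pro): third position 4-fold.
Codon 6 CUG (Leu): third position 4-fold.
Four-fold degenerate third positions: 4.

4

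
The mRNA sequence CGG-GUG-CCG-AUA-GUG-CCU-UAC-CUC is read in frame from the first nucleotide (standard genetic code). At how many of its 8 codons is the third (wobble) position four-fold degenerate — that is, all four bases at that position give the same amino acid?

6

Codon 1 CGG (Arg): third position 4-fold.
Codon 2 GUG (Val): third position 4-fold.
Codon 3 CCG (Pro): third position 4-fold.
Codon 4 AUA (Ile): third position 3-fold.
Codon 5 GUG (Val): third position 4-fold.
Codon 6 CCU (Pro): third position 4-fold.
Codon 7 UAC (Tyr): third position 2-fold.
Codon 8 CUC (Leu): third position 4-fold.
Four-fold degenerate third positions: 6.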